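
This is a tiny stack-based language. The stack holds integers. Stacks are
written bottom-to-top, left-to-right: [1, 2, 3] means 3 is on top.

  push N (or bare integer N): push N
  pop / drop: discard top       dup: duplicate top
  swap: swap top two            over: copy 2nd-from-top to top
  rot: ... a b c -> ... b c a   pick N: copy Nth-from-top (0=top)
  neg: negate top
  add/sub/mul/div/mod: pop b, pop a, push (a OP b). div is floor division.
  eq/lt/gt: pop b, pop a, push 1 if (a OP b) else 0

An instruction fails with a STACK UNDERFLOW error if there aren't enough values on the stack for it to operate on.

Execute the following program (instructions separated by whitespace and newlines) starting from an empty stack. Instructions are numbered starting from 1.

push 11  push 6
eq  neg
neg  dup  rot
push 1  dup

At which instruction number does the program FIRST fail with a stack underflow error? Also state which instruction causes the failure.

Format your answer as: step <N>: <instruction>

Answer: step 7: rot

Derivation:
Step 1 ('push 11'): stack = [11], depth = 1
Step 2 ('push 6'): stack = [11, 6], depth = 2
Step 3 ('eq'): stack = [0], depth = 1
Step 4 ('neg'): stack = [0], depth = 1
Step 5 ('neg'): stack = [0], depth = 1
Step 6 ('dup'): stack = [0, 0], depth = 2
Step 7 ('rot'): needs 3 value(s) but depth is 2 — STACK UNDERFLOW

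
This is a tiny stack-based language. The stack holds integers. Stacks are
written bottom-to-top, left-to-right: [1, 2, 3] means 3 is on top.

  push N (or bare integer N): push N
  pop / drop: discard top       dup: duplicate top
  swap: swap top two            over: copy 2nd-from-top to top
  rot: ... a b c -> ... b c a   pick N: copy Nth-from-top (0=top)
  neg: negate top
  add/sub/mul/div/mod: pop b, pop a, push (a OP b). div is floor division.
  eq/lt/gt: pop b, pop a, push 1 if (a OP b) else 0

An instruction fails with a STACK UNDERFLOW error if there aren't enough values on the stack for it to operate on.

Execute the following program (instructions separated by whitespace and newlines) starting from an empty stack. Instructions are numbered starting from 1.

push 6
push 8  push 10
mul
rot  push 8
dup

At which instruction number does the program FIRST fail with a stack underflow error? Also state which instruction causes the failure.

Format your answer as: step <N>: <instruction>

Answer: step 5: rot

Derivation:
Step 1 ('push 6'): stack = [6], depth = 1
Step 2 ('push 8'): stack = [6, 8], depth = 2
Step 3 ('push 10'): stack = [6, 8, 10], depth = 3
Step 4 ('mul'): stack = [6, 80], depth = 2
Step 5 ('rot'): needs 3 value(s) but depth is 2 — STACK UNDERFLOW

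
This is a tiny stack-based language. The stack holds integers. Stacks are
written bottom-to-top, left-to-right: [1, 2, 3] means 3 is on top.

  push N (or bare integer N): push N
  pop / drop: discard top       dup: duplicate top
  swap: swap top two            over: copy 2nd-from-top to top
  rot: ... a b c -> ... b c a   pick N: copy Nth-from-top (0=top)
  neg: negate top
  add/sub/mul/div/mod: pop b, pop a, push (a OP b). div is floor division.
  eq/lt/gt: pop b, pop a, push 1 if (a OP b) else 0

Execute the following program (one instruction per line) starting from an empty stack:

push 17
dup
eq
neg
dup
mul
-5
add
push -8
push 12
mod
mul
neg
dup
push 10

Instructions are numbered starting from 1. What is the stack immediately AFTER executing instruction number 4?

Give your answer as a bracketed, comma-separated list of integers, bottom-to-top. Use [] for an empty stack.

Step 1 ('push 17'): [17]
Step 2 ('dup'): [17, 17]
Step 3 ('eq'): [1]
Step 4 ('neg'): [-1]

Answer: [-1]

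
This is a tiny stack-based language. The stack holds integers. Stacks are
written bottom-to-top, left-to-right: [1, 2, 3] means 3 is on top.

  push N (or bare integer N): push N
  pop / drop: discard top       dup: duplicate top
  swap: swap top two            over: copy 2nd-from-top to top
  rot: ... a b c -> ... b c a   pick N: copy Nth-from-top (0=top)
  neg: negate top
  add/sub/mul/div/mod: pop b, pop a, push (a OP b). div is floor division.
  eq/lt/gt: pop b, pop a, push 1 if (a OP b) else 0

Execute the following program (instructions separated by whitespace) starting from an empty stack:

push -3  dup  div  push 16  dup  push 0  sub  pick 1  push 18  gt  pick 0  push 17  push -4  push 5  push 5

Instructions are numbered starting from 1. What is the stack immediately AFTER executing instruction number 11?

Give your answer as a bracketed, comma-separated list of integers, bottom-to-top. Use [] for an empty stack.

Step 1 ('push -3'): [-3]
Step 2 ('dup'): [-3, -3]
Step 3 ('div'): [1]
Step 4 ('push 16'): [1, 16]
Step 5 ('dup'): [1, 16, 16]
Step 6 ('push 0'): [1, 16, 16, 0]
Step 7 ('sub'): [1, 16, 16]
Step 8 ('pick 1'): [1, 16, 16, 16]
Step 9 ('push 18'): [1, 16, 16, 16, 18]
Step 10 ('gt'): [1, 16, 16, 0]
Step 11 ('pick 0'): [1, 16, 16, 0, 0]

Answer: [1, 16, 16, 0, 0]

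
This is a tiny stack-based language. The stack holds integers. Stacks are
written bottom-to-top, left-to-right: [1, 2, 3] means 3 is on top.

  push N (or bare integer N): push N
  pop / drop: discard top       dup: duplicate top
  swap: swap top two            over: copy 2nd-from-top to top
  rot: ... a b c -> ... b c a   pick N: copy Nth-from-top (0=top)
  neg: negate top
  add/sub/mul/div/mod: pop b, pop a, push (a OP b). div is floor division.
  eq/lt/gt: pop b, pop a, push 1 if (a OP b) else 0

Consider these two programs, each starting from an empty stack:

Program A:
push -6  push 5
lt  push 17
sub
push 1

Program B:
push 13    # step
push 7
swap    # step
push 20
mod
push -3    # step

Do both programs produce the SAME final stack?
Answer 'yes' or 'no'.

Answer: no

Derivation:
Program A trace:
  After 'push -6': [-6]
  After 'push 5': [-6, 5]
  After 'lt': [1]
  After 'push 17': [1, 17]
  After 'sub': [-16]
  After 'push 1': [-16, 1]
Program A final stack: [-16, 1]

Program B trace:
  After 'push 13': [13]
  After 'push 7': [13, 7]
  After 'swap': [7, 13]
  After 'push 20': [7, 13, 20]
  After 'mod': [7, 13]
  After 'push -3': [7, 13, -3]
Program B final stack: [7, 13, -3]
Same: no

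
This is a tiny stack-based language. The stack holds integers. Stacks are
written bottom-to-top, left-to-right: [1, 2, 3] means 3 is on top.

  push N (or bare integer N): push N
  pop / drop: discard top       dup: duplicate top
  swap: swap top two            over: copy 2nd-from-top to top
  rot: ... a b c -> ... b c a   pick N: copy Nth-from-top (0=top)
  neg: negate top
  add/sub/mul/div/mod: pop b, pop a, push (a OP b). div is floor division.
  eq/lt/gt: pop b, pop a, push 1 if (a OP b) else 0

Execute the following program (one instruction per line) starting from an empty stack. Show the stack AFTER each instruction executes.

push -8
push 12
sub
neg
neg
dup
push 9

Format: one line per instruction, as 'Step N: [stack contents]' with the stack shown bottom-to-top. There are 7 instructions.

Step 1: [-8]
Step 2: [-8, 12]
Step 3: [-20]
Step 4: [20]
Step 5: [-20]
Step 6: [-20, -20]
Step 7: [-20, -20, 9]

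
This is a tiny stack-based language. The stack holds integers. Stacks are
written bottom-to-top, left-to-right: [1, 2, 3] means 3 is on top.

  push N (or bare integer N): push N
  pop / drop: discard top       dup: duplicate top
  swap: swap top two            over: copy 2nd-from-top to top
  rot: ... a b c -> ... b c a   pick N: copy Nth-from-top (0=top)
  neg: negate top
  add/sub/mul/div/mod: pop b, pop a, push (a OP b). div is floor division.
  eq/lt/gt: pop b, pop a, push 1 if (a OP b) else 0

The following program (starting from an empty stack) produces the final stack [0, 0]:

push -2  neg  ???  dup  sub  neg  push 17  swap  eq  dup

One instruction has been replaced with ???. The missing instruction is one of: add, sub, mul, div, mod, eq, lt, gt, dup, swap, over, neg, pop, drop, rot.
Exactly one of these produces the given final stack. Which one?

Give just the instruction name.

Stack before ???: [2]
Stack after ???:  [-2]
The instruction that transforms [2] -> [-2] is: neg

Answer: neg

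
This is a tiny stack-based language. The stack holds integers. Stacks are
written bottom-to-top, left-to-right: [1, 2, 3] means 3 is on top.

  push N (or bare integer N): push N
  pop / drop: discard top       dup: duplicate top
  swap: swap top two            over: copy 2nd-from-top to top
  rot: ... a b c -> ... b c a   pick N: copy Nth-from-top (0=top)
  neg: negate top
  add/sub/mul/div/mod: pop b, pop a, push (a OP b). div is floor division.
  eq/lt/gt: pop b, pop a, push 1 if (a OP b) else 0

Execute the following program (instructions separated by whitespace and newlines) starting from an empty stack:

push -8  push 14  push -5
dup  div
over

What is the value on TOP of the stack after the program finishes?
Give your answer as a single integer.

Answer: 14

Derivation:
After 'push -8': [-8]
After 'push 14': [-8, 14]
After 'push -5': [-8, 14, -5]
After 'dup': [-8, 14, -5, -5]
After 'div': [-8, 14, 1]
After 'over': [-8, 14, 1, 14]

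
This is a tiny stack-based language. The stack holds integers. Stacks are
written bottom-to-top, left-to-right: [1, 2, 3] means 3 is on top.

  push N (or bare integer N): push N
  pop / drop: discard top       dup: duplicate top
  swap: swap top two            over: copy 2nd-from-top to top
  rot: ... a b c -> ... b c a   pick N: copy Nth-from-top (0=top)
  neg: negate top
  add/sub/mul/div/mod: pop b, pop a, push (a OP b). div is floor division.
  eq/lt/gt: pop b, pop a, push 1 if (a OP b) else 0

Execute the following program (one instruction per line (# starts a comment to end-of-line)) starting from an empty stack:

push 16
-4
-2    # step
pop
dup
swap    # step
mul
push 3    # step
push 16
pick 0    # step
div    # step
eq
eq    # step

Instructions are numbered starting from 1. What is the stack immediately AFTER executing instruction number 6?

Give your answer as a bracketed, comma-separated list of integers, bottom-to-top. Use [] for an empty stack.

Step 1 ('push 16'): [16]
Step 2 ('-4'): [16, -4]
Step 3 ('-2'): [16, -4, -2]
Step 4 ('pop'): [16, -4]
Step 5 ('dup'): [16, -4, -4]
Step 6 ('swap'): [16, -4, -4]

Answer: [16, -4, -4]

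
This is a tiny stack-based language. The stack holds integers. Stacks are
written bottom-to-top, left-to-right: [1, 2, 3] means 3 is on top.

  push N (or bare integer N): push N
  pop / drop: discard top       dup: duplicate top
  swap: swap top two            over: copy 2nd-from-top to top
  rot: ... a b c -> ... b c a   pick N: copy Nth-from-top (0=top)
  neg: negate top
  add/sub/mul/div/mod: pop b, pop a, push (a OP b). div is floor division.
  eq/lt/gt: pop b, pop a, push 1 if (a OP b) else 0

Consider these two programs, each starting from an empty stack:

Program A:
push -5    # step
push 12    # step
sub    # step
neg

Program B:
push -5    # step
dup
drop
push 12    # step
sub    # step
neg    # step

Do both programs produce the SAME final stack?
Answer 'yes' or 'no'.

Program A trace:
  After 'push -5': [-5]
  After 'push 12': [-5, 12]
  After 'sub': [-17]
  After 'neg': [17]
Program A final stack: [17]

Program B trace:
  After 'push -5': [-5]
  After 'dup': [-5, -5]
  After 'drop': [-5]
  After 'push 12': [-5, 12]
  After 'sub': [-17]
  After 'neg': [17]
Program B final stack: [17]
Same: yes

Answer: yes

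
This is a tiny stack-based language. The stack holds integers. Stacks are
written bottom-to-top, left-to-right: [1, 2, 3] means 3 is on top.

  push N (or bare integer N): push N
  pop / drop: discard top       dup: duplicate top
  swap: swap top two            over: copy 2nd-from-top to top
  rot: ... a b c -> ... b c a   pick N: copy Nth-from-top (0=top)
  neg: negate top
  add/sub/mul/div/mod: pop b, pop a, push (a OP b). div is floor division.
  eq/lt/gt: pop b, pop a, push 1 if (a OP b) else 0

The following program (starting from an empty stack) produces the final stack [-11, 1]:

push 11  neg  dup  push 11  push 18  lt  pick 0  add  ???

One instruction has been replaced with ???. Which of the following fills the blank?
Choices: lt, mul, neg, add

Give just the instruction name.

Answer: lt

Derivation:
Stack before ???: [-11, -11, 2]
Stack after ???:  [-11, 1]
Checking each choice:
  lt: MATCH
  mul: produces [-11, -22]
  neg: produces [-11, -11, -2]
  add: produces [-11, -9]


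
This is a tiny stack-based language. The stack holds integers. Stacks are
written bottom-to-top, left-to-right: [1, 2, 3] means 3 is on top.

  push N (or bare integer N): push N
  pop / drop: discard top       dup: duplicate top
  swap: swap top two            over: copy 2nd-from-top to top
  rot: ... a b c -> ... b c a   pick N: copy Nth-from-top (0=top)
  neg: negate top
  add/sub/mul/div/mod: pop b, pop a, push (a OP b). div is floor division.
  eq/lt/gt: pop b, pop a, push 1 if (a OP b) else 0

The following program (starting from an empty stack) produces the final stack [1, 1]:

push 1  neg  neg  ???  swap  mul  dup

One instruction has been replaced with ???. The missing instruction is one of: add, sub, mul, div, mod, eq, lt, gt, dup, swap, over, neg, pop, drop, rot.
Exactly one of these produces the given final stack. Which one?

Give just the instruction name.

Answer: dup

Derivation:
Stack before ???: [1]
Stack after ???:  [1, 1]
The instruction that transforms [1] -> [1, 1] is: dup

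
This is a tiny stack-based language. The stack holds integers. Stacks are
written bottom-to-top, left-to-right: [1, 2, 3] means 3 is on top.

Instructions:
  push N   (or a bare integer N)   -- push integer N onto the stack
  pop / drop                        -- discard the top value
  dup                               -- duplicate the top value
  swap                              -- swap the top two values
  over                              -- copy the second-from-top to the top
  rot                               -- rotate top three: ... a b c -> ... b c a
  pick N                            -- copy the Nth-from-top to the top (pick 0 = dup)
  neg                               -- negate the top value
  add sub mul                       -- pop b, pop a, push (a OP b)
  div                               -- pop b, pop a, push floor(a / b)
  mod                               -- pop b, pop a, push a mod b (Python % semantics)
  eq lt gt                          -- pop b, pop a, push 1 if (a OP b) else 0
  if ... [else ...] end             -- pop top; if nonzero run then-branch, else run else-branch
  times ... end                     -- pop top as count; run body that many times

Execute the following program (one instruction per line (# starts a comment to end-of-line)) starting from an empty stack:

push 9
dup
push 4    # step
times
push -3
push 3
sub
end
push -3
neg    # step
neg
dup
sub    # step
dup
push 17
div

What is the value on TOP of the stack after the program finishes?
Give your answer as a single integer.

Answer: 0

Derivation:
After 'push 9': [9]
After 'dup': [9, 9]
After 'push 4': [9, 9, 4]
After 'times': [9, 9]
After 'push -3': [9, 9, -3]
After 'push 3': [9, 9, -3, 3]
After 'sub': [9, 9, -6]
After 'push -3': [9, 9, -6, -3]
After 'push 3': [9, 9, -6, -3, 3]
After 'sub': [9, 9, -6, -6]
  ...
After 'push 3': [9, 9, -6, -6, -6, -3, 3]
After 'sub': [9, 9, -6, -6, -6, -6]
After 'push -3': [9, 9, -6, -6, -6, -6, -3]
After 'neg': [9, 9, -6, -6, -6, -6, 3]
After 'neg': [9, 9, -6, -6, -6, -6, -3]
After 'dup': [9, 9, -6, -6, -6, -6, -3, -3]
After 'sub': [9, 9, -6, -6, -6, -6, 0]
After 'dup': [9, 9, -6, -6, -6, -6, 0, 0]
After 'push 17': [9, 9, -6, -6, -6, -6, 0, 0, 17]
After 'div': [9, 9, -6, -6, -6, -6, 0, 0]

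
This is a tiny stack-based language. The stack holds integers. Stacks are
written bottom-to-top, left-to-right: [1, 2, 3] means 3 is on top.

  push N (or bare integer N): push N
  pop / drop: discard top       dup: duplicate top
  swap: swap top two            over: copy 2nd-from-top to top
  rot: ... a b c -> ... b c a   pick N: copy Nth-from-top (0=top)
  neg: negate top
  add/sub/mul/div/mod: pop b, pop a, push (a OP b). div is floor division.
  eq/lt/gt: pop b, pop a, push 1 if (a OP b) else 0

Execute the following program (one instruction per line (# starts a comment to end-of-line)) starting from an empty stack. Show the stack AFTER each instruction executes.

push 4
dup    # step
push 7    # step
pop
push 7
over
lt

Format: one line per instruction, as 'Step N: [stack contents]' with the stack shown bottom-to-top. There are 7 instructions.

Step 1: [4]
Step 2: [4, 4]
Step 3: [4, 4, 7]
Step 4: [4, 4]
Step 5: [4, 4, 7]
Step 6: [4, 4, 7, 4]
Step 7: [4, 4, 0]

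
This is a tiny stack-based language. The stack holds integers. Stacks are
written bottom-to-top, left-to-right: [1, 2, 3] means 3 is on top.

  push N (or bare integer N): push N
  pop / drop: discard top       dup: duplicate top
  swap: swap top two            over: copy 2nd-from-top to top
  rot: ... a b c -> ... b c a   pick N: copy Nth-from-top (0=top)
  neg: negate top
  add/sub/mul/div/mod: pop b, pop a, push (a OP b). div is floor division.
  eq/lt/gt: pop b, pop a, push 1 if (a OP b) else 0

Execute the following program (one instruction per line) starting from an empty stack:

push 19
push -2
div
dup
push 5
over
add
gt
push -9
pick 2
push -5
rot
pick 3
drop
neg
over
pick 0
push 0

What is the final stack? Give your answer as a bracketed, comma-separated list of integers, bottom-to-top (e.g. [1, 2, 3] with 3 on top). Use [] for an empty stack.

Answer: [-10, 0, -10, -5, 9, -5, -5, 0]

Derivation:
After 'push 19': [19]
After 'push -2': [19, -2]
After 'div': [-10]
After 'dup': [-10, -10]
After 'push 5': [-10, -10, 5]
After 'over': [-10, -10, 5, -10]
After 'add': [-10, -10, -5]
After 'gt': [-10, 0]
After 'push -9': [-10, 0, -9]
After 'pick 2': [-10, 0, -9, -10]
After 'push -5': [-10, 0, -9, -10, -5]
After 'rot': [-10, 0, -10, -5, -9]
After 'pick 3': [-10, 0, -10, -5, -9, 0]
After 'drop': [-10, 0, -10, -5, -9]
After 'neg': [-10, 0, -10, -5, 9]
After 'over': [-10, 0, -10, -5, 9, -5]
After 'pick 0': [-10, 0, -10, -5, 9, -5, -5]
After 'push 0': [-10, 0, -10, -5, 9, -5, -5, 0]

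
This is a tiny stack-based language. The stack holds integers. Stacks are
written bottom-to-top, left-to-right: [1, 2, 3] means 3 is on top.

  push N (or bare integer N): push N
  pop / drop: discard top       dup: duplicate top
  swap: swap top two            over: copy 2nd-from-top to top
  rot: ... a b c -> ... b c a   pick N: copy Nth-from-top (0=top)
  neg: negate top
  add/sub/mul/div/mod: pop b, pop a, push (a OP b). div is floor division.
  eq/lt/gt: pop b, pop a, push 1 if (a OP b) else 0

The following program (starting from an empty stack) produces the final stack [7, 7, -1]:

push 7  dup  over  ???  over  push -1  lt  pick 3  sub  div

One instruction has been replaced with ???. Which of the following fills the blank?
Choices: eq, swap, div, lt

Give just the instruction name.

Answer: swap

Derivation:
Stack before ???: [7, 7, 7]
Stack after ???:  [7, 7, 7]
Checking each choice:
  eq: stack underflow (need 4, have 3)
  swap: MATCH
  div: stack underflow (need 4, have 3)
  lt: stack underflow (need 4, have 3)


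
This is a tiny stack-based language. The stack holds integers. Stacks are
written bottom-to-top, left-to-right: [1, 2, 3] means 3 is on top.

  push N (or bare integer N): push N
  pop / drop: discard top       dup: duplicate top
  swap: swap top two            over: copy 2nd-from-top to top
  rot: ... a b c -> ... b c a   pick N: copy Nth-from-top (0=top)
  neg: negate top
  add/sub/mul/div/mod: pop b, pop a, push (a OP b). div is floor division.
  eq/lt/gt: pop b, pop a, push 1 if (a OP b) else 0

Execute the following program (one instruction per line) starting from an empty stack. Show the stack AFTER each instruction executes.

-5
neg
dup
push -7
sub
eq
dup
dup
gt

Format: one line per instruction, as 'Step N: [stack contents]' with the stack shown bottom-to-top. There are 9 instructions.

Step 1: [-5]
Step 2: [5]
Step 3: [5, 5]
Step 4: [5, 5, -7]
Step 5: [5, 12]
Step 6: [0]
Step 7: [0, 0]
Step 8: [0, 0, 0]
Step 9: [0, 0]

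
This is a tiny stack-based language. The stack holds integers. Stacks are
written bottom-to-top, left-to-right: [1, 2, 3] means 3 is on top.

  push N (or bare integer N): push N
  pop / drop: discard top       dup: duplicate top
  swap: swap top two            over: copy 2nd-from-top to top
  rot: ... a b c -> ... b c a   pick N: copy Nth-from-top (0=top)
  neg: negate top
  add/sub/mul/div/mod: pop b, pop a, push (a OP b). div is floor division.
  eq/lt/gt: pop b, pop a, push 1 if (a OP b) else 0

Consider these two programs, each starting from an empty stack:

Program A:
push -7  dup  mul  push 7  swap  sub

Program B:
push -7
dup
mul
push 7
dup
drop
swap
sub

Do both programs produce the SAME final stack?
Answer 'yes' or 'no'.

Answer: yes

Derivation:
Program A trace:
  After 'push -7': [-7]
  After 'dup': [-7, -7]
  After 'mul': [49]
  After 'push 7': [49, 7]
  After 'swap': [7, 49]
  After 'sub': [-42]
Program A final stack: [-42]

Program B trace:
  After 'push -7': [-7]
  After 'dup': [-7, -7]
  After 'mul': [49]
  After 'push 7': [49, 7]
  After 'dup': [49, 7, 7]
  After 'drop': [49, 7]
  After 'swap': [7, 49]
  After 'sub': [-42]
Program B final stack: [-42]
Same: yes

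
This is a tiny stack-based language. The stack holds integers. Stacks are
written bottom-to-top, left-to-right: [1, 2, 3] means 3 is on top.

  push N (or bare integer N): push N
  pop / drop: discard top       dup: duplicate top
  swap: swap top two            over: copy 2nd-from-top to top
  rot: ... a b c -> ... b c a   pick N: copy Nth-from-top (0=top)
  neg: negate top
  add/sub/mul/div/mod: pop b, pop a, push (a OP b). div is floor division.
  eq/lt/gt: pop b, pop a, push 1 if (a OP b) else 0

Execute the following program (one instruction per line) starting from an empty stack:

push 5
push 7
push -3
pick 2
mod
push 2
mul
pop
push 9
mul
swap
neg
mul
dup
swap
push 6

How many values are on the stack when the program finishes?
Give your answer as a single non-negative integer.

After 'push 5': stack = [5] (depth 1)
After 'push 7': stack = [5, 7] (depth 2)
After 'push -3': stack = [5, 7, -3] (depth 3)
After 'pick 2': stack = [5, 7, -3, 5] (depth 4)
After 'mod': stack = [5, 7, 2] (depth 3)
After 'push 2': stack = [5, 7, 2, 2] (depth 4)
After 'mul': stack = [5, 7, 4] (depth 3)
After 'pop': stack = [5, 7] (depth 2)
After 'push 9': stack = [5, 7, 9] (depth 3)
After 'mul': stack = [5, 63] (depth 2)
After 'swap': stack = [63, 5] (depth 2)
After 'neg': stack = [63, -5] (depth 2)
After 'mul': stack = [-315] (depth 1)
After 'dup': stack = [-315, -315] (depth 2)
After 'swap': stack = [-315, -315] (depth 2)
After 'push 6': stack = [-315, -315, 6] (depth 3)

Answer: 3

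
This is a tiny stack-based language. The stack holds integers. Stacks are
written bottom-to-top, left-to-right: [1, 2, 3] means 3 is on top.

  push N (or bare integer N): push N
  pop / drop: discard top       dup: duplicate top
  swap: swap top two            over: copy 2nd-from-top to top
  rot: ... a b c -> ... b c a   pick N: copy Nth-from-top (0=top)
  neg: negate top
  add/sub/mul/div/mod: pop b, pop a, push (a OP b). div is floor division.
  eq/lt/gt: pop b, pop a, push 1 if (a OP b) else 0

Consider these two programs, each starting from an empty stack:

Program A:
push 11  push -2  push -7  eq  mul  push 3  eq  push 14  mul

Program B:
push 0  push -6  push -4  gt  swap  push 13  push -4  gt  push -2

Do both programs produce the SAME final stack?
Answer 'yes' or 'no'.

Answer: no

Derivation:
Program A trace:
  After 'push 11': [11]
  After 'push -2': [11, -2]
  After 'push -7': [11, -2, -7]
  After 'eq': [11, 0]
  After 'mul': [0]
  After 'push 3': [0, 3]
  After 'eq': [0]
  After 'push 14': [0, 14]
  After 'mul': [0]
Program A final stack: [0]

Program B trace:
  After 'push 0': [0]
  After 'push -6': [0, -6]
  After 'push -4': [0, -6, -4]
  After 'gt': [0, 0]
  After 'swap': [0, 0]
  After 'push 13': [0, 0, 13]
  After 'push -4': [0, 0, 13, -4]
  After 'gt': [0, 0, 1]
  After 'push -2': [0, 0, 1, -2]
Program B final stack: [0, 0, 1, -2]
Same: no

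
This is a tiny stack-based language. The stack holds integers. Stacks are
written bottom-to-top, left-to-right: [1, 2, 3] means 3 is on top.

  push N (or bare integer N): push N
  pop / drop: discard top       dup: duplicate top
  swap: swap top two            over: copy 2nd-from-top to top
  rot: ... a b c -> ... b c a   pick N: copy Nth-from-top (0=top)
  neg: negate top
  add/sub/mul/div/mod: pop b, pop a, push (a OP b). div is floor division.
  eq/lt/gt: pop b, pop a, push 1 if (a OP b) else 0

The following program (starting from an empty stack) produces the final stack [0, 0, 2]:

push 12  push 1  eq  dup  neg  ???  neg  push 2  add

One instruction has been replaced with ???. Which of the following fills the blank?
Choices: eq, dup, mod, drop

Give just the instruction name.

Stack before ???: [0, 0]
Stack after ???:  [0, 0, 0]
Checking each choice:
  eq: produces [1]
  dup: MATCH
  mod: modulo by zero
  drop: produces [2]


Answer: dup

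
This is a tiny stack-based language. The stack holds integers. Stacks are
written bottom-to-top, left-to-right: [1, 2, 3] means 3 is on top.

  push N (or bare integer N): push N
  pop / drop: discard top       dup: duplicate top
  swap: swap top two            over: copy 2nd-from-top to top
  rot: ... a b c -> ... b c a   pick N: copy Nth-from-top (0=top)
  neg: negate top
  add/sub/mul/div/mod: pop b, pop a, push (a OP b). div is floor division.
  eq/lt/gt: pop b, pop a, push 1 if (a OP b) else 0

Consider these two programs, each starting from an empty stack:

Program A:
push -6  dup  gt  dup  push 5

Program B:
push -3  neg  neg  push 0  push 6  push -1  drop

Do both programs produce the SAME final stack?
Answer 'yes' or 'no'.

Answer: no

Derivation:
Program A trace:
  After 'push -6': [-6]
  After 'dup': [-6, -6]
  After 'gt': [0]
  After 'dup': [0, 0]
  After 'push 5': [0, 0, 5]
Program A final stack: [0, 0, 5]

Program B trace:
  After 'push -3': [-3]
  After 'neg': [3]
  After 'neg': [-3]
  After 'push 0': [-3, 0]
  After 'push 6': [-3, 0, 6]
  After 'push -1': [-3, 0, 6, -1]
  After 'drop': [-3, 0, 6]
Program B final stack: [-3, 0, 6]
Same: no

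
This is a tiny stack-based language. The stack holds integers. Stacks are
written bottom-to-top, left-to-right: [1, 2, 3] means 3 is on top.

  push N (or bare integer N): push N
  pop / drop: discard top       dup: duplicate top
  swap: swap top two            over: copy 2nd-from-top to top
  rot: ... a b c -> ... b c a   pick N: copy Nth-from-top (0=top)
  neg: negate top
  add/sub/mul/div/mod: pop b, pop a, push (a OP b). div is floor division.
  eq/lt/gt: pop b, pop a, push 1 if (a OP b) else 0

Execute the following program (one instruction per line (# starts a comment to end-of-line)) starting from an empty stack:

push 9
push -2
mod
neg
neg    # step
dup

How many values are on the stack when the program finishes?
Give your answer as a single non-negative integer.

After 'push 9': stack = [9] (depth 1)
After 'push -2': stack = [9, -2] (depth 2)
After 'mod': stack = [-1] (depth 1)
After 'neg': stack = [1] (depth 1)
After 'neg': stack = [-1] (depth 1)
After 'dup': stack = [-1, -1] (depth 2)

Answer: 2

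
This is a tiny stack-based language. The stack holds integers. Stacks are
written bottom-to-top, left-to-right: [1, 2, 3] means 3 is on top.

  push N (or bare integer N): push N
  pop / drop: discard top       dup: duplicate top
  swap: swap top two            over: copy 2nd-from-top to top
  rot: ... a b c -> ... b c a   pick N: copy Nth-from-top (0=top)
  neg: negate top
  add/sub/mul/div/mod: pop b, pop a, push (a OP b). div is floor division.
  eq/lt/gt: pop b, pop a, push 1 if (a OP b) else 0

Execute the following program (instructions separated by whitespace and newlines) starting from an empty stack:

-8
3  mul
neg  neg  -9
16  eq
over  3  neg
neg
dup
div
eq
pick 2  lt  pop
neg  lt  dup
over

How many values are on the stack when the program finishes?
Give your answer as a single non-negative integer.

Answer: 3

Derivation:
After 'push -8': stack = [-8] (depth 1)
After 'push 3': stack = [-8, 3] (depth 2)
After 'mul': stack = [-24] (depth 1)
After 'neg': stack = [24] (depth 1)
After 'neg': stack = [-24] (depth 1)
After 'push -9': stack = [-24, -9] (depth 2)
After 'push 16': stack = [-24, -9, 16] (depth 3)
After 'eq': stack = [-24, 0] (depth 2)
After 'over': stack = [-24, 0, -24] (depth 3)
After 'push 3': stack = [-24, 0, -24, 3] (depth 4)
  ...
After 'dup': stack = [-24, 0, -24, 3, 3] (depth 5)
After 'div': stack = [-24, 0, -24, 1] (depth 4)
After 'eq': stack = [-24, 0, 0] (depth 3)
After 'pick 2': stack = [-24, 0, 0, -24] (depth 4)
After 'lt': stack = [-24, 0, 0] (depth 3)
After 'pop': stack = [-24, 0] (depth 2)
After 'neg': stack = [-24, 0] (depth 2)
After 'lt': stack = [1] (depth 1)
After 'dup': stack = [1, 1] (depth 2)
After 'over': stack = [1, 1, 1] (depth 3)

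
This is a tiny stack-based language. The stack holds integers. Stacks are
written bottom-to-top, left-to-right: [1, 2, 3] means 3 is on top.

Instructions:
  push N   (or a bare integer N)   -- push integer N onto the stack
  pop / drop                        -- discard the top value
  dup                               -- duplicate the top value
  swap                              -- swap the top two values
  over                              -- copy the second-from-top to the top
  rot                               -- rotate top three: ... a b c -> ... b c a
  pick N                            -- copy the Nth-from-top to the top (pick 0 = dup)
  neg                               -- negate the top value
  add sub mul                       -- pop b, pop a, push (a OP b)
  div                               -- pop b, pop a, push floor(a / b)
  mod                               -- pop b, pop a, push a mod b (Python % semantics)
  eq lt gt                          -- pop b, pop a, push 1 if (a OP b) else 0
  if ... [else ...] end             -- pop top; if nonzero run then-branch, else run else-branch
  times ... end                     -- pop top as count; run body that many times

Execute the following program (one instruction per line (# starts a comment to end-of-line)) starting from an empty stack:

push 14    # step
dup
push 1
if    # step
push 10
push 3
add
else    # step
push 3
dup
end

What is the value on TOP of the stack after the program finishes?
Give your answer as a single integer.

Answer: 13

Derivation:
After 'push 14': [14]
After 'dup': [14, 14]
After 'push 1': [14, 14, 1]
After 'if': [14, 14]
After 'push 10': [14, 14, 10]
After 'push 3': [14, 14, 10, 3]
After 'add': [14, 14, 13]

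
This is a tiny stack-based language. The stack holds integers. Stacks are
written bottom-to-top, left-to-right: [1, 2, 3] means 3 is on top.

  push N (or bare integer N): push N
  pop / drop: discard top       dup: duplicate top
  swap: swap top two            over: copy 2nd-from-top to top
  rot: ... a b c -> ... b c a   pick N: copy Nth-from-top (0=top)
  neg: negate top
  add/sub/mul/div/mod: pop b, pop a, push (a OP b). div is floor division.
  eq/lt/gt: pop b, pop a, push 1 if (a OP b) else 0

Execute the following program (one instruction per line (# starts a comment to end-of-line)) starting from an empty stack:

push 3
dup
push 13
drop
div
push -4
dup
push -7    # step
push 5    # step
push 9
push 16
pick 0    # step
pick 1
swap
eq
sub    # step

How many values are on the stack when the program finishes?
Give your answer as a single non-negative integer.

After 'push 3': stack = [3] (depth 1)
After 'dup': stack = [3, 3] (depth 2)
After 'push 13': stack = [3, 3, 13] (depth 3)
After 'drop': stack = [3, 3] (depth 2)
After 'div': stack = [1] (depth 1)
After 'push -4': stack = [1, -4] (depth 2)
After 'dup': stack = [1, -4, -4] (depth 3)
After 'push -7': stack = [1, -4, -4, -7] (depth 4)
After 'push 5': stack = [1, -4, -4, -7, 5] (depth 5)
After 'push 9': stack = [1, -4, -4, -7, 5, 9] (depth 6)
After 'push 16': stack = [1, -4, -4, -7, 5, 9, 16] (depth 7)
After 'pick 0': stack = [1, -4, -4, -7, 5, 9, 16, 16] (depth 8)
After 'pick 1': stack = [1, -4, -4, -7, 5, 9, 16, 16, 16] (depth 9)
After 'swap': stack = [1, -4, -4, -7, 5, 9, 16, 16, 16] (depth 9)
After 'eq': stack = [1, -4, -4, -7, 5, 9, 16, 1] (depth 8)
After 'sub': stack = [1, -4, -4, -7, 5, 9, 15] (depth 7)

Answer: 7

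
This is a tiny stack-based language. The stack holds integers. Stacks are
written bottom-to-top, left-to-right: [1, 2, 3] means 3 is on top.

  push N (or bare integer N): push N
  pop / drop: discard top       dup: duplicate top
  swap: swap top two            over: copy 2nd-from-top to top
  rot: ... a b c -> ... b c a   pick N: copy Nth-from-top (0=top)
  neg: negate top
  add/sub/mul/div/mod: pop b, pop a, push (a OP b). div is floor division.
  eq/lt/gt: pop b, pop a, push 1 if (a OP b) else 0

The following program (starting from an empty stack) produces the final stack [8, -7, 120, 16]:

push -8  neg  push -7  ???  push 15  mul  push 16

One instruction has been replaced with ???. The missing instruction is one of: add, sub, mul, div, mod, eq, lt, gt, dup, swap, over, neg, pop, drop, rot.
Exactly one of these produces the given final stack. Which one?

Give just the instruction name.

Stack before ???: [8, -7]
Stack after ???:  [8, -7, 8]
The instruction that transforms [8, -7] -> [8, -7, 8] is: over

Answer: over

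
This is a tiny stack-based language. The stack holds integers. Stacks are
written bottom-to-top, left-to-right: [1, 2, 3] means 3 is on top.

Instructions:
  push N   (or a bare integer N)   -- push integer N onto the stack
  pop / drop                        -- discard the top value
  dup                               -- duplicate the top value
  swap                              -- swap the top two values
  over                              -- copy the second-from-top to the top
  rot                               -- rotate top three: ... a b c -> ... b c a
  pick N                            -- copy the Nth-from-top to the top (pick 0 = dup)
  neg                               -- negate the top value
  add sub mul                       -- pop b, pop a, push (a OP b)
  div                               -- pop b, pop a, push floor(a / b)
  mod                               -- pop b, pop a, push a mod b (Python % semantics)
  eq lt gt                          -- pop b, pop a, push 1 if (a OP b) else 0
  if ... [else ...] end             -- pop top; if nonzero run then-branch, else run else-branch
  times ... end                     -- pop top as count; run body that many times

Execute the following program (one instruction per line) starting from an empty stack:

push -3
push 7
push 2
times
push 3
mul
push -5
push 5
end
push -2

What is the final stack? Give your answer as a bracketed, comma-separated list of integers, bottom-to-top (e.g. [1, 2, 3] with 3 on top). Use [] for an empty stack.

After 'push -3': [-3]
After 'push 7': [-3, 7]
After 'push 2': [-3, 7, 2]
After 'times': [-3, 7]
After 'push 3': [-3, 7, 3]
After 'mul': [-3, 21]
After 'push -5': [-3, 21, -5]
After 'push 5': [-3, 21, -5, 5]
After 'push 3': [-3, 21, -5, 5, 3]
After 'mul': [-3, 21, -5, 15]
After 'push -5': [-3, 21, -5, 15, -5]
After 'push 5': [-3, 21, -5, 15, -5, 5]
After 'push -2': [-3, 21, -5, 15, -5, 5, -2]

Answer: [-3, 21, -5, 15, -5, 5, -2]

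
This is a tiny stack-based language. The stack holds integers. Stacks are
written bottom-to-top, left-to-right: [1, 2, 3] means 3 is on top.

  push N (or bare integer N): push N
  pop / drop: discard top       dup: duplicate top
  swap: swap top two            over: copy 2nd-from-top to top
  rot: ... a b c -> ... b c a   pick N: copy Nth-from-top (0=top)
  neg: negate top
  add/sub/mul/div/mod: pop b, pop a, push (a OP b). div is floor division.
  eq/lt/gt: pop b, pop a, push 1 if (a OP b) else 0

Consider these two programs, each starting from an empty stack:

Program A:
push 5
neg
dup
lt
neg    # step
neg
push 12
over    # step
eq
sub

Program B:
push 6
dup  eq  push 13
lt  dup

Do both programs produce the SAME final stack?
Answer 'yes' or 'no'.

Answer: no

Derivation:
Program A trace:
  After 'push 5': [5]
  After 'neg': [-5]
  After 'dup': [-5, -5]
  After 'lt': [0]
  After 'neg': [0]
  After 'neg': [0]
  After 'push 12': [0, 12]
  After 'over': [0, 12, 0]
  After 'eq': [0, 0]
  After 'sub': [0]
Program A final stack: [0]

Program B trace:
  After 'push 6': [6]
  After 'dup': [6, 6]
  After 'eq': [1]
  After 'push 13': [1, 13]
  After 'lt': [1]
  After 'dup': [1, 1]
Program B final stack: [1, 1]
Same: no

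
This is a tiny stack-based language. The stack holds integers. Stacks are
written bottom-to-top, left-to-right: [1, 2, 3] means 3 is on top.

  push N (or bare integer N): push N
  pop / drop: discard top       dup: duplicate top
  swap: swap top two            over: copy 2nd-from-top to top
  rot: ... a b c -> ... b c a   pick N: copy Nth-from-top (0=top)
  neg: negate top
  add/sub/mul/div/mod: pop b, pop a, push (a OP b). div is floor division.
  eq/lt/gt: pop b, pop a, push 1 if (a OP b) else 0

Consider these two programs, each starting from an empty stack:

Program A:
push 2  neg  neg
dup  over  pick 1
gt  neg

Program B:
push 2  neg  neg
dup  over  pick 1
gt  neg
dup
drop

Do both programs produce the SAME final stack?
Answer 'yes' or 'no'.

Answer: yes

Derivation:
Program A trace:
  After 'push 2': [2]
  After 'neg': [-2]
  After 'neg': [2]
  After 'dup': [2, 2]
  After 'over': [2, 2, 2]
  After 'pick 1': [2, 2, 2, 2]
  After 'gt': [2, 2, 0]
  After 'neg': [2, 2, 0]
Program A final stack: [2, 2, 0]

Program B trace:
  After 'push 2': [2]
  After 'neg': [-2]
  After 'neg': [2]
  After 'dup': [2, 2]
  After 'over': [2, 2, 2]
  After 'pick 1': [2, 2, 2, 2]
  After 'gt': [2, 2, 0]
  After 'neg': [2, 2, 0]
  After 'dup': [2, 2, 0, 0]
  After 'drop': [2, 2, 0]
Program B final stack: [2, 2, 0]
Same: yes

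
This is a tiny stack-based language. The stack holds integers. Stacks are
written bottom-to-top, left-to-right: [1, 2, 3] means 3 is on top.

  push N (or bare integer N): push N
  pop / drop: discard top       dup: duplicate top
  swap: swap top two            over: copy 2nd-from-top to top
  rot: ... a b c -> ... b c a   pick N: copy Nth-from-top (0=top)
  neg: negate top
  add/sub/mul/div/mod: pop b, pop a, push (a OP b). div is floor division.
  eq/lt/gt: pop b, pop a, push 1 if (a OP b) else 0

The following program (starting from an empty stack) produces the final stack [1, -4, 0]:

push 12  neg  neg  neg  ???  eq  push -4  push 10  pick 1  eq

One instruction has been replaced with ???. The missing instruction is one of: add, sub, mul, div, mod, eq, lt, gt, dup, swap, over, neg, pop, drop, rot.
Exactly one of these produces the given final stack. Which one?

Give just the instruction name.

Answer: dup

Derivation:
Stack before ???: [-12]
Stack after ???:  [-12, -12]
The instruction that transforms [-12] -> [-12, -12] is: dup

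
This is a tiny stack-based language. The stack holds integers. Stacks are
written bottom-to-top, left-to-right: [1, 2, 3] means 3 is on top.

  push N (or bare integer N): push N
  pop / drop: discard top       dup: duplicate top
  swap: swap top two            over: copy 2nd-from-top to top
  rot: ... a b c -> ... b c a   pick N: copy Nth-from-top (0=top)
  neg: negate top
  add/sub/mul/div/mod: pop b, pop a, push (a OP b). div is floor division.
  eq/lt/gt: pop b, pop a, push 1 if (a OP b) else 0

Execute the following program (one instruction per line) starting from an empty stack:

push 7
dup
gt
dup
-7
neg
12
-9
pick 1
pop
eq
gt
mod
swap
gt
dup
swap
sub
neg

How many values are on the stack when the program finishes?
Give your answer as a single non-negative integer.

After 'push 7': stack = [7] (depth 1)
After 'dup': stack = [7, 7] (depth 2)
After 'gt': stack = [0] (depth 1)
After 'dup': stack = [0, 0] (depth 2)
After 'push -7': stack = [0, 0, -7] (depth 3)
After 'neg': stack = [0, 0, 7] (depth 3)
After 'push 12': stack = [0, 0, 7, 12] (depth 4)
After 'push -9': stack = [0, 0, 7, 12, -9] (depth 5)
After 'pick 1': stack = [0, 0, 7, 12, -9, 12] (depth 6)
After 'pop': stack = [0, 0, 7, 12, -9] (depth 5)
After 'eq': stack = [0, 0, 7, 0] (depth 4)
After 'gt': stack = [0, 0, 1] (depth 3)
After 'mod': stack = [0, 0] (depth 2)
After 'swap': stack = [0, 0] (depth 2)
After 'gt': stack = [0] (depth 1)
After 'dup': stack = [0, 0] (depth 2)
After 'swap': stack = [0, 0] (depth 2)
After 'sub': stack = [0] (depth 1)
After 'neg': stack = [0] (depth 1)

Answer: 1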